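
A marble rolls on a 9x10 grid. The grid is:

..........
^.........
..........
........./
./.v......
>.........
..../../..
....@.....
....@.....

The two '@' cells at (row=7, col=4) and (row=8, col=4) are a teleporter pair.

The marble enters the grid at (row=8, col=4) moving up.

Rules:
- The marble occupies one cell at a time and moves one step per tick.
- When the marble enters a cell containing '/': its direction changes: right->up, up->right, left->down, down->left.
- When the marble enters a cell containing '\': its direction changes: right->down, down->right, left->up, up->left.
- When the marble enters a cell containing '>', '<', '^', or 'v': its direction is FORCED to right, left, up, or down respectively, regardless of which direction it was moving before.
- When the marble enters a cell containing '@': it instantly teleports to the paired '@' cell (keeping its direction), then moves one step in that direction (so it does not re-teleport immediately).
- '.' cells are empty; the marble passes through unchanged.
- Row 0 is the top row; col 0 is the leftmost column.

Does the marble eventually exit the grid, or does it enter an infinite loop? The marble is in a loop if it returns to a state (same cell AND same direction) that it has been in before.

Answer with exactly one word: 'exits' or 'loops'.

Answer: exits

Derivation:
Step 1: enter (8,4), '@' teleport (8,4)->(7,4), also enter (7,4), move up to (6,4)
Step 2: enter (6,4), '/' deflects up->right, move right to (6,5)
Step 3: enter (6,5), '.' pass, move right to (6,6)
Step 4: enter (6,6), '.' pass, move right to (6,7)
Step 5: enter (6,7), '/' deflects right->up, move up to (5,7)
Step 6: enter (5,7), '.' pass, move up to (4,7)
Step 7: enter (4,7), '.' pass, move up to (3,7)
Step 8: enter (3,7), '.' pass, move up to (2,7)
Step 9: enter (2,7), '.' pass, move up to (1,7)
Step 10: enter (1,7), '.' pass, move up to (0,7)
Step 11: enter (0,7), '.' pass, move up to (-1,7)
Step 12: at (-1,7) — EXIT via top edge, pos 7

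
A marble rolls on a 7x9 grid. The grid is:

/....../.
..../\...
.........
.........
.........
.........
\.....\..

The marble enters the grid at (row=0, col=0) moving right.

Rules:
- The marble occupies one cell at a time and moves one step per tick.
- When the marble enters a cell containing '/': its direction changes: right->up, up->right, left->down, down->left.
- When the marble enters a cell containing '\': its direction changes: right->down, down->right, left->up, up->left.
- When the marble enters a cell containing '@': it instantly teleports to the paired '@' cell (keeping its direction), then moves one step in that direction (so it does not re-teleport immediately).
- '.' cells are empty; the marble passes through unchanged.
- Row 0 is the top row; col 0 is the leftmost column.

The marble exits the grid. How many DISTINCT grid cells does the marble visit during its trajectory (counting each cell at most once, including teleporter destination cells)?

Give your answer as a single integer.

Step 1: enter (0,0), '/' deflects right->up, move up to (-1,0)
Step 2: at (-1,0) — EXIT via top edge, pos 0
Distinct cells visited: 1 (path length 1)

Answer: 1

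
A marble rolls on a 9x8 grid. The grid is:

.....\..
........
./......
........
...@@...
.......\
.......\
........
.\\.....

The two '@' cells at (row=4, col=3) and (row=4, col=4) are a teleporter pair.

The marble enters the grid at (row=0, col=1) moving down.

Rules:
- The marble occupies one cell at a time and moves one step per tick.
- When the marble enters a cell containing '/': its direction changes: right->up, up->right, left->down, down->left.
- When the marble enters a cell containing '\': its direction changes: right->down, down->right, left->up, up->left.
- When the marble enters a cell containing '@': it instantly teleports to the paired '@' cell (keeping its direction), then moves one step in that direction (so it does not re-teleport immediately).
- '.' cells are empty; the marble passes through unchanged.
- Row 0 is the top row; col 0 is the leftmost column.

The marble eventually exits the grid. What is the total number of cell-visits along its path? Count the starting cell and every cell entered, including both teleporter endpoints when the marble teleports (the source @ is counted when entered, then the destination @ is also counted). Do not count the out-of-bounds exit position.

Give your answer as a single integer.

Answer: 4

Derivation:
Step 1: enter (0,1), '.' pass, move down to (1,1)
Step 2: enter (1,1), '.' pass, move down to (2,1)
Step 3: enter (2,1), '/' deflects down->left, move left to (2,0)
Step 4: enter (2,0), '.' pass, move left to (2,-1)
Step 5: at (2,-1) — EXIT via left edge, pos 2
Path length (cell visits): 4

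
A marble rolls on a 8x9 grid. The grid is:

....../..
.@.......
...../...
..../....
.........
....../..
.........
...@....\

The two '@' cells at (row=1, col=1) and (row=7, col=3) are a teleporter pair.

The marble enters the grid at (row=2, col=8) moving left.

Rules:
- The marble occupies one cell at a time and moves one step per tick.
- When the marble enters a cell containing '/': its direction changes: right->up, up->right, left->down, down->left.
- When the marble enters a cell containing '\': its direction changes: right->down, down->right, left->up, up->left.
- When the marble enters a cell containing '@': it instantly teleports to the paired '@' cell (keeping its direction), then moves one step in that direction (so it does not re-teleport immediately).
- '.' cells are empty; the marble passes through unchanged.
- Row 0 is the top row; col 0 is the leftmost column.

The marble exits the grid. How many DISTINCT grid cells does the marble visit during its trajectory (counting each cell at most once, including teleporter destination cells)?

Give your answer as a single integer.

Answer: 9

Derivation:
Step 1: enter (2,8), '.' pass, move left to (2,7)
Step 2: enter (2,7), '.' pass, move left to (2,6)
Step 3: enter (2,6), '.' pass, move left to (2,5)
Step 4: enter (2,5), '/' deflects left->down, move down to (3,5)
Step 5: enter (3,5), '.' pass, move down to (4,5)
Step 6: enter (4,5), '.' pass, move down to (5,5)
Step 7: enter (5,5), '.' pass, move down to (6,5)
Step 8: enter (6,5), '.' pass, move down to (7,5)
Step 9: enter (7,5), '.' pass, move down to (8,5)
Step 10: at (8,5) — EXIT via bottom edge, pos 5
Distinct cells visited: 9 (path length 9)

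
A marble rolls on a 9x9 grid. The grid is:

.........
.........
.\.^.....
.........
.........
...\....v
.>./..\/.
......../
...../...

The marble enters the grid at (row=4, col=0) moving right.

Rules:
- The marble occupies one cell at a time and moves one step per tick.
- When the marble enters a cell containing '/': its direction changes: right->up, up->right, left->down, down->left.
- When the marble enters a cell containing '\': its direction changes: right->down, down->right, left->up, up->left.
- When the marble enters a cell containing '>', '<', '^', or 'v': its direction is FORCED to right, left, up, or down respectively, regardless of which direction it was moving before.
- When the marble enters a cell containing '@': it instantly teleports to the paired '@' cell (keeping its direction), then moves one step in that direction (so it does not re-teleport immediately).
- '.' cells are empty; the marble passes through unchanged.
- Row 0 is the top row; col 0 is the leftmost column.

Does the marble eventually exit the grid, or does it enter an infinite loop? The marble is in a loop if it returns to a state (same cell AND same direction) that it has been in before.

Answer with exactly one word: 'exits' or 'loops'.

Step 1: enter (4,0), '.' pass, move right to (4,1)
Step 2: enter (4,1), '.' pass, move right to (4,2)
Step 3: enter (4,2), '.' pass, move right to (4,3)
Step 4: enter (4,3), '.' pass, move right to (4,4)
Step 5: enter (4,4), '.' pass, move right to (4,5)
Step 6: enter (4,5), '.' pass, move right to (4,6)
Step 7: enter (4,6), '.' pass, move right to (4,7)
Step 8: enter (4,7), '.' pass, move right to (4,8)
Step 9: enter (4,8), '.' pass, move right to (4,9)
Step 10: at (4,9) — EXIT via right edge, pos 4

Answer: exits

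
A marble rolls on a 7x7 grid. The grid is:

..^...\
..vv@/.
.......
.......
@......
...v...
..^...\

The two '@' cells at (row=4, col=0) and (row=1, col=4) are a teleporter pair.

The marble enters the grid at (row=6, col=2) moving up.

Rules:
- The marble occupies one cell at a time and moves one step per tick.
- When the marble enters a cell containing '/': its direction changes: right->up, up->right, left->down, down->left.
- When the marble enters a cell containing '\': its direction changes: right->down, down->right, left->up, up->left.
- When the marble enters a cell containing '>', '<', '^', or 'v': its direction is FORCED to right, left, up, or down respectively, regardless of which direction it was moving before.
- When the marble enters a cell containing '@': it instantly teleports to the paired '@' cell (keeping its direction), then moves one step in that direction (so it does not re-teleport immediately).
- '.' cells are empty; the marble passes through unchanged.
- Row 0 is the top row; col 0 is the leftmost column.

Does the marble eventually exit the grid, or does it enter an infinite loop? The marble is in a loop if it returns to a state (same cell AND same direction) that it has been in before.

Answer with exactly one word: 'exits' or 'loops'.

Answer: loops

Derivation:
Step 1: enter (6,2), '^' forces up->up, move up to (5,2)
Step 2: enter (5,2), '.' pass, move up to (4,2)
Step 3: enter (4,2), '.' pass, move up to (3,2)
Step 4: enter (3,2), '.' pass, move up to (2,2)
Step 5: enter (2,2), '.' pass, move up to (1,2)
Step 6: enter (1,2), 'v' forces up->down, move down to (2,2)
Step 7: enter (2,2), '.' pass, move down to (3,2)
Step 8: enter (3,2), '.' pass, move down to (4,2)
Step 9: enter (4,2), '.' pass, move down to (5,2)
Step 10: enter (5,2), '.' pass, move down to (6,2)
Step 11: enter (6,2), '^' forces down->up, move up to (5,2)
Step 12: at (5,2) dir=up — LOOP DETECTED (seen before)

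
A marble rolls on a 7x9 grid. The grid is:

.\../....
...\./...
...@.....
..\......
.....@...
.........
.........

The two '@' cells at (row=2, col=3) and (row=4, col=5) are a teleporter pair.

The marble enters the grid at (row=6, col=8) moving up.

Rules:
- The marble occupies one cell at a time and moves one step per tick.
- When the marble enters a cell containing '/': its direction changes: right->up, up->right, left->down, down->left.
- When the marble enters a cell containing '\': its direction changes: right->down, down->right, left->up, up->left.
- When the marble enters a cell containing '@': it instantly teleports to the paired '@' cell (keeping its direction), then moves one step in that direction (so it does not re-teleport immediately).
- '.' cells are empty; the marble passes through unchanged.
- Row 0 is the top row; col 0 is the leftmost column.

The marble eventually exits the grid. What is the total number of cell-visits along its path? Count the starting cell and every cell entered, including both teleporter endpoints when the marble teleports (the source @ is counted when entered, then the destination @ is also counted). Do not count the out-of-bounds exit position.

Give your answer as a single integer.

Answer: 7

Derivation:
Step 1: enter (6,8), '.' pass, move up to (5,8)
Step 2: enter (5,8), '.' pass, move up to (4,8)
Step 3: enter (4,8), '.' pass, move up to (3,8)
Step 4: enter (3,8), '.' pass, move up to (2,8)
Step 5: enter (2,8), '.' pass, move up to (1,8)
Step 6: enter (1,8), '.' pass, move up to (0,8)
Step 7: enter (0,8), '.' pass, move up to (-1,8)
Step 8: at (-1,8) — EXIT via top edge, pos 8
Path length (cell visits): 7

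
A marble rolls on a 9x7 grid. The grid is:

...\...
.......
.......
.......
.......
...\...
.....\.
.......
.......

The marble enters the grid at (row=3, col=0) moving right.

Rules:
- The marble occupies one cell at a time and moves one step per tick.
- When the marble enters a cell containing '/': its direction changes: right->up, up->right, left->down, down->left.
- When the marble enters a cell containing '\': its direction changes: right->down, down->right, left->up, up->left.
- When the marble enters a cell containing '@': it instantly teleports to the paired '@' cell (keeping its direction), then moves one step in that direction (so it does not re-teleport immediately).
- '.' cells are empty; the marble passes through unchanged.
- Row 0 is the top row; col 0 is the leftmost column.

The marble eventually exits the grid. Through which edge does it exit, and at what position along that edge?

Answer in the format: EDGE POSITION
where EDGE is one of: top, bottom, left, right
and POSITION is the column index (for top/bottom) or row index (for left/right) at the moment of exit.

Answer: right 3

Derivation:
Step 1: enter (3,0), '.' pass, move right to (3,1)
Step 2: enter (3,1), '.' pass, move right to (3,2)
Step 3: enter (3,2), '.' pass, move right to (3,3)
Step 4: enter (3,3), '.' pass, move right to (3,4)
Step 5: enter (3,4), '.' pass, move right to (3,5)
Step 6: enter (3,5), '.' pass, move right to (3,6)
Step 7: enter (3,6), '.' pass, move right to (3,7)
Step 8: at (3,7) — EXIT via right edge, pos 3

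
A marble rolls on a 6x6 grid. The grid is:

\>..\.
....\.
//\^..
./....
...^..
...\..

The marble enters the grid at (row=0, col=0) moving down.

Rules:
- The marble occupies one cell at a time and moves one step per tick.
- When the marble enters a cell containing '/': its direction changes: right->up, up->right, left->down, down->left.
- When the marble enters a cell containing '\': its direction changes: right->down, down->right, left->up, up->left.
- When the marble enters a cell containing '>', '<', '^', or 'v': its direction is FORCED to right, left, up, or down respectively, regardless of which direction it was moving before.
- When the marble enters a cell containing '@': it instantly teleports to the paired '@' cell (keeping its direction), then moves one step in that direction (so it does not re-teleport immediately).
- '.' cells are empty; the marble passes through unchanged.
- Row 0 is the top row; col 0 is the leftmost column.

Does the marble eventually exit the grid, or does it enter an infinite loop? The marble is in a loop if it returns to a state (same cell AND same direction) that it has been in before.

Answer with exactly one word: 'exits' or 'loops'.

Answer: exits

Derivation:
Step 1: enter (0,0), '\' deflects down->right, move right to (0,1)
Step 2: enter (0,1), '>' forces right->right, move right to (0,2)
Step 3: enter (0,2), '.' pass, move right to (0,3)
Step 4: enter (0,3), '.' pass, move right to (0,4)
Step 5: enter (0,4), '\' deflects right->down, move down to (1,4)
Step 6: enter (1,4), '\' deflects down->right, move right to (1,5)
Step 7: enter (1,5), '.' pass, move right to (1,6)
Step 8: at (1,6) — EXIT via right edge, pos 1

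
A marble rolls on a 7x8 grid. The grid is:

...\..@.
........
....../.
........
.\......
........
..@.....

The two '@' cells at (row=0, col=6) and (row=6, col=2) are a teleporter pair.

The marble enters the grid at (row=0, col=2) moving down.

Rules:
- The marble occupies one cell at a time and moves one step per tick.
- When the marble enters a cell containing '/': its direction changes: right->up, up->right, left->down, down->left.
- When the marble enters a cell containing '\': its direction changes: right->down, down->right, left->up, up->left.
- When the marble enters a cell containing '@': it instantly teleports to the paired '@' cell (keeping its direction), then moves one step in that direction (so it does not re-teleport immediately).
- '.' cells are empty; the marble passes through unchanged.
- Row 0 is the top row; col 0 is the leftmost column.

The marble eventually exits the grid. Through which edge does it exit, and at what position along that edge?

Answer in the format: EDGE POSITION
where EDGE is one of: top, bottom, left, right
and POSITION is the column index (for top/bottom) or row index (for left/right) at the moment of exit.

Step 1: enter (0,2), '.' pass, move down to (1,2)
Step 2: enter (1,2), '.' pass, move down to (2,2)
Step 3: enter (2,2), '.' pass, move down to (3,2)
Step 4: enter (3,2), '.' pass, move down to (4,2)
Step 5: enter (4,2), '.' pass, move down to (5,2)
Step 6: enter (5,2), '.' pass, move down to (6,2)
Step 7: enter (6,2), '@' teleport (6,2)->(0,6), also enter (0,6), move down to (1,6)
Step 8: enter (1,6), '.' pass, move down to (2,6)
Step 9: enter (2,6), '/' deflects down->left, move left to (2,5)
Step 10: enter (2,5), '.' pass, move left to (2,4)
Step 11: enter (2,4), '.' pass, move left to (2,3)
Step 12: enter (2,3), '.' pass, move left to (2,2)
Step 13: enter (2,2), '.' pass, move left to (2,1)
Step 14: enter (2,1), '.' pass, move left to (2,0)
Step 15: enter (2,0), '.' pass, move left to (2,-1)
Step 16: at (2,-1) — EXIT via left edge, pos 2

Answer: left 2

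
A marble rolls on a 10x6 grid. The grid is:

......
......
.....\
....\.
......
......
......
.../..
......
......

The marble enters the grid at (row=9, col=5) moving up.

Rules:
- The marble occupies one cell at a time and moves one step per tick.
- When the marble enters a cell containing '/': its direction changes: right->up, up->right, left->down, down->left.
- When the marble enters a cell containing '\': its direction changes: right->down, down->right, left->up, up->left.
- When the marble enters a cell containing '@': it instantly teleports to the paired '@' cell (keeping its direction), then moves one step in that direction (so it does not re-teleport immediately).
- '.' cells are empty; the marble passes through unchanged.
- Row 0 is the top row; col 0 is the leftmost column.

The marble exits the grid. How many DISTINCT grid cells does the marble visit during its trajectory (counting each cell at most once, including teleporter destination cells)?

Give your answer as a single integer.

Answer: 13

Derivation:
Step 1: enter (9,5), '.' pass, move up to (8,5)
Step 2: enter (8,5), '.' pass, move up to (7,5)
Step 3: enter (7,5), '.' pass, move up to (6,5)
Step 4: enter (6,5), '.' pass, move up to (5,5)
Step 5: enter (5,5), '.' pass, move up to (4,5)
Step 6: enter (4,5), '.' pass, move up to (3,5)
Step 7: enter (3,5), '.' pass, move up to (2,5)
Step 8: enter (2,5), '\' deflects up->left, move left to (2,4)
Step 9: enter (2,4), '.' pass, move left to (2,3)
Step 10: enter (2,3), '.' pass, move left to (2,2)
Step 11: enter (2,2), '.' pass, move left to (2,1)
Step 12: enter (2,1), '.' pass, move left to (2,0)
Step 13: enter (2,0), '.' pass, move left to (2,-1)
Step 14: at (2,-1) — EXIT via left edge, pos 2
Distinct cells visited: 13 (path length 13)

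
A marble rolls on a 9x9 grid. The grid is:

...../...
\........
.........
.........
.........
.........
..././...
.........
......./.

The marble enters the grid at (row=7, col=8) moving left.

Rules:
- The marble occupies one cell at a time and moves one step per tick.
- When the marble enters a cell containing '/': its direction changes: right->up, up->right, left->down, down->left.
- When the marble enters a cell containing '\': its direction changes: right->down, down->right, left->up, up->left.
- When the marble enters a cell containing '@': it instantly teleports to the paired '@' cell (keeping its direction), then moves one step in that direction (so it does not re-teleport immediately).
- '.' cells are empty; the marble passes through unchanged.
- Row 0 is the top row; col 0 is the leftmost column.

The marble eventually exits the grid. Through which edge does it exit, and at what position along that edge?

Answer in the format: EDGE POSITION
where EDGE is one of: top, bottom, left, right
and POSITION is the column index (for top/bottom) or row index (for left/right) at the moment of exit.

Step 1: enter (7,8), '.' pass, move left to (7,7)
Step 2: enter (7,7), '.' pass, move left to (7,6)
Step 3: enter (7,6), '.' pass, move left to (7,5)
Step 4: enter (7,5), '.' pass, move left to (7,4)
Step 5: enter (7,4), '.' pass, move left to (7,3)
Step 6: enter (7,3), '.' pass, move left to (7,2)
Step 7: enter (7,2), '.' pass, move left to (7,1)
Step 8: enter (7,1), '.' pass, move left to (7,0)
Step 9: enter (7,0), '.' pass, move left to (7,-1)
Step 10: at (7,-1) — EXIT via left edge, pos 7

Answer: left 7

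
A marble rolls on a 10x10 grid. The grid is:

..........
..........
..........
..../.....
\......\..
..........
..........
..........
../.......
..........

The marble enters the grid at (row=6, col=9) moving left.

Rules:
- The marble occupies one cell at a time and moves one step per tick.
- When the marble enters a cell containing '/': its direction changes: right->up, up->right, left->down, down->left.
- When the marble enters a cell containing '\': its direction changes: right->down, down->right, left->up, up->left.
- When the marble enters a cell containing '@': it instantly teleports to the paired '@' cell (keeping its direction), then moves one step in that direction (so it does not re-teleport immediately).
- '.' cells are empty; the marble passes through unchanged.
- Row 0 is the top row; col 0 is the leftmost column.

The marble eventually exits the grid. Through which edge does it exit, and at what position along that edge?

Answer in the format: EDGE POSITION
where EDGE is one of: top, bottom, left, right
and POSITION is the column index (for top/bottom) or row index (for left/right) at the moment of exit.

Answer: left 6

Derivation:
Step 1: enter (6,9), '.' pass, move left to (6,8)
Step 2: enter (6,8), '.' pass, move left to (6,7)
Step 3: enter (6,7), '.' pass, move left to (6,6)
Step 4: enter (6,6), '.' pass, move left to (6,5)
Step 5: enter (6,5), '.' pass, move left to (6,4)
Step 6: enter (6,4), '.' pass, move left to (6,3)
Step 7: enter (6,3), '.' pass, move left to (6,2)
Step 8: enter (6,2), '.' pass, move left to (6,1)
Step 9: enter (6,1), '.' pass, move left to (6,0)
Step 10: enter (6,0), '.' pass, move left to (6,-1)
Step 11: at (6,-1) — EXIT via left edge, pos 6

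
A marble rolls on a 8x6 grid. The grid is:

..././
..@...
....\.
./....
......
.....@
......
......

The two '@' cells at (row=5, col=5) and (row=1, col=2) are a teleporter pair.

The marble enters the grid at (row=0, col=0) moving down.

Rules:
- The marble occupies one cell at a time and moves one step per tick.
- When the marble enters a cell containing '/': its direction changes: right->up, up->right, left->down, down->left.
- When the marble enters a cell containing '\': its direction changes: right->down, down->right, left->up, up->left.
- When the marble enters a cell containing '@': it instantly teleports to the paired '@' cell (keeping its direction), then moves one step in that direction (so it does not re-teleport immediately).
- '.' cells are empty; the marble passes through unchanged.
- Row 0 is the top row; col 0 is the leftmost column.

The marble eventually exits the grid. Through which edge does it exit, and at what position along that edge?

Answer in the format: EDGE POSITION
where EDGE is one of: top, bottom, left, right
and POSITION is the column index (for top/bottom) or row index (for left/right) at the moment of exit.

Step 1: enter (0,0), '.' pass, move down to (1,0)
Step 2: enter (1,0), '.' pass, move down to (2,0)
Step 3: enter (2,0), '.' pass, move down to (3,0)
Step 4: enter (3,0), '.' pass, move down to (4,0)
Step 5: enter (4,0), '.' pass, move down to (5,0)
Step 6: enter (5,0), '.' pass, move down to (6,0)
Step 7: enter (6,0), '.' pass, move down to (7,0)
Step 8: enter (7,0), '.' pass, move down to (8,0)
Step 9: at (8,0) — EXIT via bottom edge, pos 0

Answer: bottom 0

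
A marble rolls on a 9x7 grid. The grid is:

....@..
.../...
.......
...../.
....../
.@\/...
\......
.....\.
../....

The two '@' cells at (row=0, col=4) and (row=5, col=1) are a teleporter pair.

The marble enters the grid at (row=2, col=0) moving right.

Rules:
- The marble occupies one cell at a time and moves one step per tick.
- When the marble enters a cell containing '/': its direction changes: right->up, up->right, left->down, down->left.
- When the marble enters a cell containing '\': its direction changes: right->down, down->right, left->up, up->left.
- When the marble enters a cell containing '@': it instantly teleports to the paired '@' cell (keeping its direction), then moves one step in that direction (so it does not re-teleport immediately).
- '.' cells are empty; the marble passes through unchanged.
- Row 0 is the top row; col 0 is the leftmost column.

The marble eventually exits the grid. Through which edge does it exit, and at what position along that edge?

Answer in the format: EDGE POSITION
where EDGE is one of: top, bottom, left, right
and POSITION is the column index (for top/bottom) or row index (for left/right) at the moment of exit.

Answer: right 2

Derivation:
Step 1: enter (2,0), '.' pass, move right to (2,1)
Step 2: enter (2,1), '.' pass, move right to (2,2)
Step 3: enter (2,2), '.' pass, move right to (2,3)
Step 4: enter (2,3), '.' pass, move right to (2,4)
Step 5: enter (2,4), '.' pass, move right to (2,5)
Step 6: enter (2,5), '.' pass, move right to (2,6)
Step 7: enter (2,6), '.' pass, move right to (2,7)
Step 8: at (2,7) — EXIT via right edge, pos 2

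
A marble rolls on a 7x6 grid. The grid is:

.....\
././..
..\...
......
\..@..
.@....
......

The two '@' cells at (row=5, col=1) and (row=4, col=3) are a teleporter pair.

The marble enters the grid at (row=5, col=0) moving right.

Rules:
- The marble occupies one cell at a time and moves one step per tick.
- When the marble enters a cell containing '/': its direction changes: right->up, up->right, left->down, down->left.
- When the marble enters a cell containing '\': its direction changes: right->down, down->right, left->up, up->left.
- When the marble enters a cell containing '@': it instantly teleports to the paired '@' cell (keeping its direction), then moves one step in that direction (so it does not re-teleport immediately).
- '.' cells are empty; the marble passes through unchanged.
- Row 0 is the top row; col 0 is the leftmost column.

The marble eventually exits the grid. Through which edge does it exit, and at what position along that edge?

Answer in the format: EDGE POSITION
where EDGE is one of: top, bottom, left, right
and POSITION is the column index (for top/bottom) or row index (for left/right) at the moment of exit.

Step 1: enter (5,0), '.' pass, move right to (5,1)
Step 2: enter (5,1), '@' teleport (5,1)->(4,3), also enter (4,3), move right to (4,4)
Step 3: enter (4,4), '.' pass, move right to (4,5)
Step 4: enter (4,5), '.' pass, move right to (4,6)
Step 5: at (4,6) — EXIT via right edge, pos 4

Answer: right 4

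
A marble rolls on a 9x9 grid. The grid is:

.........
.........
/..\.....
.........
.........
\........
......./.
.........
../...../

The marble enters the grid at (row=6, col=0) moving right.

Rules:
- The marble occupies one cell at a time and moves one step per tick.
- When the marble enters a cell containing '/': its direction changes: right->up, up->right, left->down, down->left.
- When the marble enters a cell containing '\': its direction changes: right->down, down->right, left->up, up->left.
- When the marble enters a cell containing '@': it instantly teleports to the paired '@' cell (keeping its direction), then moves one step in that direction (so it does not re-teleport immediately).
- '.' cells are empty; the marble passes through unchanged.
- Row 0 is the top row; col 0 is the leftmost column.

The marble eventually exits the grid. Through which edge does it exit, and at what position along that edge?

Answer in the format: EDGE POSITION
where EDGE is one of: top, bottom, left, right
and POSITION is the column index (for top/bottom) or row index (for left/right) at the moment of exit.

Answer: top 7

Derivation:
Step 1: enter (6,0), '.' pass, move right to (6,1)
Step 2: enter (6,1), '.' pass, move right to (6,2)
Step 3: enter (6,2), '.' pass, move right to (6,3)
Step 4: enter (6,3), '.' pass, move right to (6,4)
Step 5: enter (6,4), '.' pass, move right to (6,5)
Step 6: enter (6,5), '.' pass, move right to (6,6)
Step 7: enter (6,6), '.' pass, move right to (6,7)
Step 8: enter (6,7), '/' deflects right->up, move up to (5,7)
Step 9: enter (5,7), '.' pass, move up to (4,7)
Step 10: enter (4,7), '.' pass, move up to (3,7)
Step 11: enter (3,7), '.' pass, move up to (2,7)
Step 12: enter (2,7), '.' pass, move up to (1,7)
Step 13: enter (1,7), '.' pass, move up to (0,7)
Step 14: enter (0,7), '.' pass, move up to (-1,7)
Step 15: at (-1,7) — EXIT via top edge, pos 7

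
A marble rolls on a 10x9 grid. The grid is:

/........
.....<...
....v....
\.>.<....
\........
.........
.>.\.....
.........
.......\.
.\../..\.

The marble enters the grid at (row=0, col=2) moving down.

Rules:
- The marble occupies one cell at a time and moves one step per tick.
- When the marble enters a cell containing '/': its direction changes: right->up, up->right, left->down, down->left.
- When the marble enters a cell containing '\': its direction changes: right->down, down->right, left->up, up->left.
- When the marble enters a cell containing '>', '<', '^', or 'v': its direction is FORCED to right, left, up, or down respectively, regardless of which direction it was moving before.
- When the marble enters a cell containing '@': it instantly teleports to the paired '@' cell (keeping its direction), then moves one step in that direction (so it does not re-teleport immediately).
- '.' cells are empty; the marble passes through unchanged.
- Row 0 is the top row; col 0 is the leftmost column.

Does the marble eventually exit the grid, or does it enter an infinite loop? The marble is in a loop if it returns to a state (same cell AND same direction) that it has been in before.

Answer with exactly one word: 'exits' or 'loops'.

Step 1: enter (0,2), '.' pass, move down to (1,2)
Step 2: enter (1,2), '.' pass, move down to (2,2)
Step 3: enter (2,2), '.' pass, move down to (3,2)
Step 4: enter (3,2), '>' forces down->right, move right to (3,3)
Step 5: enter (3,3), '.' pass, move right to (3,4)
Step 6: enter (3,4), '<' forces right->left, move left to (3,3)
Step 7: enter (3,3), '.' pass, move left to (3,2)
Step 8: enter (3,2), '>' forces left->right, move right to (3,3)
Step 9: at (3,3) dir=right — LOOP DETECTED (seen before)

Answer: loops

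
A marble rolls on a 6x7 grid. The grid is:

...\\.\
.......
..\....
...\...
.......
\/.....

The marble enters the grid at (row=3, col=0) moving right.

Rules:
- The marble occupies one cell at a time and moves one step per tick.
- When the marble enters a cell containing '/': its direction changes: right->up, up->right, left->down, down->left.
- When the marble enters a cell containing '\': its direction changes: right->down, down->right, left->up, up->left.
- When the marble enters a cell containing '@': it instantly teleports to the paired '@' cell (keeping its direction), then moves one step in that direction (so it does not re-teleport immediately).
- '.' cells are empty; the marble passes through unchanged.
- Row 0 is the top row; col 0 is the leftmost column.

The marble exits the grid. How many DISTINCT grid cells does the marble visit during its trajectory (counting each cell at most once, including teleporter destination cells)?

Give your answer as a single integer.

Answer: 6

Derivation:
Step 1: enter (3,0), '.' pass, move right to (3,1)
Step 2: enter (3,1), '.' pass, move right to (3,2)
Step 3: enter (3,2), '.' pass, move right to (3,3)
Step 4: enter (3,3), '\' deflects right->down, move down to (4,3)
Step 5: enter (4,3), '.' pass, move down to (5,3)
Step 6: enter (5,3), '.' pass, move down to (6,3)
Step 7: at (6,3) — EXIT via bottom edge, pos 3
Distinct cells visited: 6 (path length 6)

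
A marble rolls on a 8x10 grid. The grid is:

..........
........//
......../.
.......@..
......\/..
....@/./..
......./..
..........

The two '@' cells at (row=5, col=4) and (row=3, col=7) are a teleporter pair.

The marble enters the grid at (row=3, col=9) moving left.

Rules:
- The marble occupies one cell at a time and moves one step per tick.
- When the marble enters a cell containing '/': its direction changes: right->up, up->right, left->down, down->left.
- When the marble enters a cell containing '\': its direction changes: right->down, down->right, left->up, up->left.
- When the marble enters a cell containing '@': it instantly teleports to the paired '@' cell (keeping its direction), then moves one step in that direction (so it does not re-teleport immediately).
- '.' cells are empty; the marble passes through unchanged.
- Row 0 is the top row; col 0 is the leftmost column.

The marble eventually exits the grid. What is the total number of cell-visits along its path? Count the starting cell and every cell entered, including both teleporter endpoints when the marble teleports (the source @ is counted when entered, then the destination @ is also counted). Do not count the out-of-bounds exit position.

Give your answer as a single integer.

Step 1: enter (3,9), '.' pass, move left to (3,8)
Step 2: enter (3,8), '.' pass, move left to (3,7)
Step 3: enter (3,7), '@' teleport (3,7)->(5,4), also enter (5,4), move left to (5,3)
Step 4: enter (5,3), '.' pass, move left to (5,2)
Step 5: enter (5,2), '.' pass, move left to (5,1)
Step 6: enter (5,1), '.' pass, move left to (5,0)
Step 7: enter (5,0), '.' pass, move left to (5,-1)
Step 8: at (5,-1) — EXIT via left edge, pos 5
Path length (cell visits): 8

Answer: 8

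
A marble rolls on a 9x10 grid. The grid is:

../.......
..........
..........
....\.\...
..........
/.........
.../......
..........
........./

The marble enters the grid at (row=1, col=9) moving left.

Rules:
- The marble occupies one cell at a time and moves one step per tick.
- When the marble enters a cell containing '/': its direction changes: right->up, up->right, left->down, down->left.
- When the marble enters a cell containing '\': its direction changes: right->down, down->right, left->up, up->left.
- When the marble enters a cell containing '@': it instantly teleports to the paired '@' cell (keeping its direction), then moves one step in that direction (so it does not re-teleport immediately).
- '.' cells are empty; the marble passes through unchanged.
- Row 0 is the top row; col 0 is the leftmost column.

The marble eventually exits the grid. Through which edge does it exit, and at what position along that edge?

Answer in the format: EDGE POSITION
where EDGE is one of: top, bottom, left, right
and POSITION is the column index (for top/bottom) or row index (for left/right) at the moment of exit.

Answer: left 1

Derivation:
Step 1: enter (1,9), '.' pass, move left to (1,8)
Step 2: enter (1,8), '.' pass, move left to (1,7)
Step 3: enter (1,7), '.' pass, move left to (1,6)
Step 4: enter (1,6), '.' pass, move left to (1,5)
Step 5: enter (1,5), '.' pass, move left to (1,4)
Step 6: enter (1,4), '.' pass, move left to (1,3)
Step 7: enter (1,3), '.' pass, move left to (1,2)
Step 8: enter (1,2), '.' pass, move left to (1,1)
Step 9: enter (1,1), '.' pass, move left to (1,0)
Step 10: enter (1,0), '.' pass, move left to (1,-1)
Step 11: at (1,-1) — EXIT via left edge, pos 1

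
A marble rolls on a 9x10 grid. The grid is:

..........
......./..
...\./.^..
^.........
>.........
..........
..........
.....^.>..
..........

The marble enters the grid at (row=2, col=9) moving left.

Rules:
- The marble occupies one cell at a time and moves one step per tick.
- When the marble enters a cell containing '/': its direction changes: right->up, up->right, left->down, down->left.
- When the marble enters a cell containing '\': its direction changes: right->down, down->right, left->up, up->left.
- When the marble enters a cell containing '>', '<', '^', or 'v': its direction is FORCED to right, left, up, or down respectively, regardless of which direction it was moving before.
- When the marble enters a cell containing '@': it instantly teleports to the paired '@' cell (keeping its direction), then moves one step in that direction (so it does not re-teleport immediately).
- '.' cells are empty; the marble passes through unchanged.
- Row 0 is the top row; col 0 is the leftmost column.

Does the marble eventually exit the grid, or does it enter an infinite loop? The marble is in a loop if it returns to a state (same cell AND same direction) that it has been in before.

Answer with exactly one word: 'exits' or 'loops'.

Answer: exits

Derivation:
Step 1: enter (2,9), '.' pass, move left to (2,8)
Step 2: enter (2,8), '.' pass, move left to (2,7)
Step 3: enter (2,7), '^' forces left->up, move up to (1,7)
Step 4: enter (1,7), '/' deflects up->right, move right to (1,8)
Step 5: enter (1,8), '.' pass, move right to (1,9)
Step 6: enter (1,9), '.' pass, move right to (1,10)
Step 7: at (1,10) — EXIT via right edge, pos 1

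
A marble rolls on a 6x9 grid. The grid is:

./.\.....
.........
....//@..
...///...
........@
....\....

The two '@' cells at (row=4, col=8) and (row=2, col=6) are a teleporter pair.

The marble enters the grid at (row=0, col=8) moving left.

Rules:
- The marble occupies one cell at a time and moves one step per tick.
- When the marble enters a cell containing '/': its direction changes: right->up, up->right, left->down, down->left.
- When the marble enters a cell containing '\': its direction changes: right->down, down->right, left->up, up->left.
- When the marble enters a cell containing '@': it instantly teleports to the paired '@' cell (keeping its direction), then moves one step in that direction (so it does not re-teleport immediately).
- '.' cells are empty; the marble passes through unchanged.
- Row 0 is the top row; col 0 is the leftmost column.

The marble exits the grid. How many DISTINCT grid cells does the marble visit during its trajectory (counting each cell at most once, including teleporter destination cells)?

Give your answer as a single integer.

Step 1: enter (0,8), '.' pass, move left to (0,7)
Step 2: enter (0,7), '.' pass, move left to (0,6)
Step 3: enter (0,6), '.' pass, move left to (0,5)
Step 4: enter (0,5), '.' pass, move left to (0,4)
Step 5: enter (0,4), '.' pass, move left to (0,3)
Step 6: enter (0,3), '\' deflects left->up, move up to (-1,3)
Step 7: at (-1,3) — EXIT via top edge, pos 3
Distinct cells visited: 6 (path length 6)

Answer: 6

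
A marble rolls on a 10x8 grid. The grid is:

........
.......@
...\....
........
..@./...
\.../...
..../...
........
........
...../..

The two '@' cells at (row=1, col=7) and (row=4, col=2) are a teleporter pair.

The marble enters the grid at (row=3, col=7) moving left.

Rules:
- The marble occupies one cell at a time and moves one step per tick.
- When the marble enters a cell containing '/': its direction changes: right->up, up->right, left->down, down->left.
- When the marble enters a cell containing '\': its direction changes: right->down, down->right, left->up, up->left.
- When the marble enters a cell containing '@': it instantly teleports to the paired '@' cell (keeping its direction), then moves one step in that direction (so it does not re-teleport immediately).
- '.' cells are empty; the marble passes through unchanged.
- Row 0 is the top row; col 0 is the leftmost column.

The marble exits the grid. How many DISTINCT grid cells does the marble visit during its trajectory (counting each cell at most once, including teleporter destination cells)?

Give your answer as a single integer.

Answer: 8

Derivation:
Step 1: enter (3,7), '.' pass, move left to (3,6)
Step 2: enter (3,6), '.' pass, move left to (3,5)
Step 3: enter (3,5), '.' pass, move left to (3,4)
Step 4: enter (3,4), '.' pass, move left to (3,3)
Step 5: enter (3,3), '.' pass, move left to (3,2)
Step 6: enter (3,2), '.' pass, move left to (3,1)
Step 7: enter (3,1), '.' pass, move left to (3,0)
Step 8: enter (3,0), '.' pass, move left to (3,-1)
Step 9: at (3,-1) — EXIT via left edge, pos 3
Distinct cells visited: 8 (path length 8)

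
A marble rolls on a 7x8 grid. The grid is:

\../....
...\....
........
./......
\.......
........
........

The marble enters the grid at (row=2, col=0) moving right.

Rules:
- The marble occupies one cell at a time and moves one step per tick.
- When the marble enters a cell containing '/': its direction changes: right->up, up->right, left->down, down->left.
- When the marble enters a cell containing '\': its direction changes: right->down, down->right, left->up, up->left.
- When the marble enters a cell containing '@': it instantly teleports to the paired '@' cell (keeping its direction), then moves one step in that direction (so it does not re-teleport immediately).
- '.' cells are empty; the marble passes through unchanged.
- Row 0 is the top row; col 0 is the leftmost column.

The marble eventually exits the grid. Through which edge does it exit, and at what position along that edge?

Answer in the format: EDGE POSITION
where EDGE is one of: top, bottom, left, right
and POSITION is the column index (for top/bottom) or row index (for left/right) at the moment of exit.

Answer: right 2

Derivation:
Step 1: enter (2,0), '.' pass, move right to (2,1)
Step 2: enter (2,1), '.' pass, move right to (2,2)
Step 3: enter (2,2), '.' pass, move right to (2,3)
Step 4: enter (2,3), '.' pass, move right to (2,4)
Step 5: enter (2,4), '.' pass, move right to (2,5)
Step 6: enter (2,5), '.' pass, move right to (2,6)
Step 7: enter (2,6), '.' pass, move right to (2,7)
Step 8: enter (2,7), '.' pass, move right to (2,8)
Step 9: at (2,8) — EXIT via right edge, pos 2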